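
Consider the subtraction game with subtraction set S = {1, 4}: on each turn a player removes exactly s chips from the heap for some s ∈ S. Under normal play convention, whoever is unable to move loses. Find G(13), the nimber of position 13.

G(0) = 0
G(1) = mex{0} = 1
G(2) = mex{1} = 0
G(3) = mex{0} = 1
G(4) = mex{1,0} = 2
G(5) = mex{2,1} = 0
G(6) = mex{0,0} = 1
G(7) = mex{1,1} = 0
G(8) = mex{0,2} = 1
G(9) = mex{1,0} = 2
G(10) = mex{2,1} = 0
G(11) = mex{0,0} = 1
G(12) = mex{1,1} = 0
G(13) = mex{0,2} = 1

1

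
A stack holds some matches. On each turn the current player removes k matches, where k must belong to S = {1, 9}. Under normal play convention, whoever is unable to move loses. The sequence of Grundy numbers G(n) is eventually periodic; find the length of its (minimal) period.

n :  0  1  2  3  4  5  6  7  8  9 10 11 12 13 14
G :  0  1  0  1  0  1  0  1  0  1  0  1  0  1  0
G(n+2) = G(n) holds for n = 0,…,8 (a full window of length max(S) = 9), so the sequence is purely periodic with period 2.

2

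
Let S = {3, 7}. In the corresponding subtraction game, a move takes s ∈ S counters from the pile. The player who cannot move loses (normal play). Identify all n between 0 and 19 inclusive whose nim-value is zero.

G(0) = 0
G(1) = mex{} = 0
G(2) = mex{} = 0
G(3) = mex{0} = 1
G(4) = mex{0} = 1
G(5) = mex{0} = 1
G(6) = mex{1} = 0
G(7) = mex{1,0} = 2
G(8) = mex{1,0} = 2
G(9) = mex{0,0} = 1
G(10) = mex{2,1} = 0
G(11) = mex{2,1} = 0
G(12) = mex{1,1} = 0
G(13) = mex{0,0} = 1
G(14) = mex{0,2} = 1
G(15) = mex{0,2} = 1
G(16) = mex{1,1} = 0
G(17) = mex{1,0} = 2
G(18) = mex{1,0} = 2
G(19) = mex{0,0} = 1
P-positions are exactly the n with G(n) = 0.

0, 1, 2, 6, 10, 11, 12, 16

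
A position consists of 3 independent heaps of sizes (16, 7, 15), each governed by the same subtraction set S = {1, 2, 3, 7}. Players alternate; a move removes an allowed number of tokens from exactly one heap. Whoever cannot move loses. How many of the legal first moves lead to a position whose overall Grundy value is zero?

0

All heaps use S = {1, 2, 3, 7}:
n :  0  1  2  3  4  5  6  7  8  9 10 11 12 13 14 15 16
G :  0  1  2  3  0  1  2  3  0  1  2  3  0  1  2  3  0
Heap A: G(16) = 0.
Heap B: G(7) = 3.
Heap C: G(15) = 3.
Combined Grundy value = 0 ⊕ 3 ⊕ 3 = 0.
A winning move leaves total XOR = 0, i.e. changes one component's Grundy value g to g ⊕ X where X is the current total.
Heap A: target g' = 0⊕0 = 0, but every legal move changes the Grundy value (mex property), so 0 moves.
Heap B: target g' = 3⊕0 = 3, but every legal move changes the Grundy value (mex property), so 0 moves.
Heap C: target g' = 3⊕0 = 3, but every legal move changes the Grundy value (mex property), so 0 moves.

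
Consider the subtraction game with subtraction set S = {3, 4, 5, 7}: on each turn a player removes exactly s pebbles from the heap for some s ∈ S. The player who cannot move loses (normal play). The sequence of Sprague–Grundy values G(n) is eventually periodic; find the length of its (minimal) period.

n :  0  1  2  3  4  5  6  7  8  9 10 11 12 13 14 15 16 17 18 19 20 21
G :  0  0  0  1  1  1  2  2  2  3  0  0  0  1  1  1  2  2  2  3  0  0
G(n+10) = G(n) holds for n = 0,…,6 (a full window of length max(S) = 7), so the sequence is purely periodic with period 10.

10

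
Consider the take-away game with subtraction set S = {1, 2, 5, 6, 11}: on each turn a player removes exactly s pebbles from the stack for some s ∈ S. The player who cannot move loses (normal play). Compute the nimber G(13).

3

n :  0  1  2  3  4  5  6  7  8  9 10 11 12 13
G :  0  1  2  0  1  2  3  0  1  2  0  1  2  3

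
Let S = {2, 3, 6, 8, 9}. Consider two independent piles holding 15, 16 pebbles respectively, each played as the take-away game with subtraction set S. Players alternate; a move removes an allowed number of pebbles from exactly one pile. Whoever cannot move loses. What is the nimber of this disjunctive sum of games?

All piles use S = {2, 3, 6, 8, 9}:
n :  0  1  2  3  4  5  6  7  8  9 10 11 12 13 14 15 16
G :  0  0  1  1  2  0  3  1  2  2  3  3  0  4  1  5  0
Pile A: G(15) = 5.
Pile B: G(16) = 0.
Combined Grundy value = 5 ⊕ 0 = 5.

5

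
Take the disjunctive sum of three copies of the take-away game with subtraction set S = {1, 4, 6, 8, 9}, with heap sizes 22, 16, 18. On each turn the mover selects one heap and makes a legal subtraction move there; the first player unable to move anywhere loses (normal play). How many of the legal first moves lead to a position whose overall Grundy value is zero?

3

All heaps use S = {1, 4, 6, 8, 9}:
n :  0  1  2  3  4  5  6  7  8  9 10 11 12 13 14 15 16 17 18 19 20 21 22
G :  0  1  0  1  2  0  1  0  1  2  3  2  0  1  2  3  2  0  1  0  1  2  0
Heap A: G(22) = 0.
Heap B: G(16) = 2.
Heap C: G(18) = 1.
Combined Grundy value = 0 ⊕ 2 ⊕ 1 = 3.
A winning move leaves total XOR = 0, i.e. changes one component's Grundy value g to g ⊕ X where X is the current total.
Heap A: need g' = 0⊕3 = 3. Options: 22−1→G=2, 22−4→G=1, 22−6→G=2, 22−8→G=2, 22−9→G=1. Hits: 0.
Heap B: need g' = 2⊕3 = 1. Options: 16−1→G=3, 16−4→G=0, 16−6→G=3, 16−8→G=1, 16−9→G=0. Hits: 1.
Heap C: need g' = 1⊕3 = 2. Options: 18−1→G=0, 18−4→G=2, 18−6→G=0, 18−8→G=3, 18−9→G=2. Hits: 2.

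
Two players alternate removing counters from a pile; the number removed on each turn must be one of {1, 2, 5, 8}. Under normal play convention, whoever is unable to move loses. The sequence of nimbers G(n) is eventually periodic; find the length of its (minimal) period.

n :  0  1  2  3  4  5  6  7  8  9 10 11 12 13 14
G :  0  1  2  0  1  2  0  1  2  0  1  2  0  1  2
G(n+3) = G(n) holds for n = 0,…,7 (a full window of length max(S) = 8), so the sequence is purely periodic with period 3.

3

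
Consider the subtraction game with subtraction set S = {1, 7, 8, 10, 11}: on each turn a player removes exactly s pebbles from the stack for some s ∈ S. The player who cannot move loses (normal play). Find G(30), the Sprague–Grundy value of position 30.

G(0) = 0
G(1) = mex{0} = 1
G(2) = mex{1} = 0
G(3) = mex{0} = 1
G(4) = mex{1} = 0
G(5) = mex{0} = 1
G(6) = mex{1} = 0
G(7) = mex{0,0} = 1
G(8) = mex{1,1,0} = 2
G(9) = mex{2,0,1} = 3
G(10) = mex{3,1,0,0} = 2
G(11) = mex{2,0,1,1,0} = 3
G(12) = mex{3,1,0,0,1} = 2
G(13) = mex{2,0,1,1,0} = 3
G(14) = mex{3,1,0,0,1} = 2
G(15) = mex{2,2,1,1,0} = 3
G(16) = mex{3,3,2,0,1} = 4
G(17) = mex{4,2,3,1,0} = 5
G(18) = mex{5,3,2,2,1} = 0
G(19) = mex{0,2,3,3,2} = 1
G(20) = mex{1,3,2,2,3} = 0
G(21) = mex{0,2,3,3,2} = 1
G(22) = mex{1,3,2,2,3} = 0
G(23) = mex{0,4,3,3,2} = 1
G(24) = mex{1,5,4,2,3} = 0
G(25) = mex{0,0,5,3,2} = 1
G(26) = mex{1,1,0,4,3} = 2
G(27) = mex{2,0,1,5,4} = 3
G(28) = mex{3,1,0,0,5} = 2
G(29) = mex{2,0,1,1,0} = 3
G(30) = mex{3,1,0,0,1} = 2

2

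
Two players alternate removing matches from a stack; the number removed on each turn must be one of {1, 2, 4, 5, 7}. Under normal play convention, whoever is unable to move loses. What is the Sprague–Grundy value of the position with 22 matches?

n :  0  1  2  3  4  5  6  7  8  9 10 11 12 13 14 15 16 17 18 19 20 21 22
G :  0  1  2  0  1  2  0  1  2  0  1  2  0  1  2  0  1  2  0  1  2  0  1

1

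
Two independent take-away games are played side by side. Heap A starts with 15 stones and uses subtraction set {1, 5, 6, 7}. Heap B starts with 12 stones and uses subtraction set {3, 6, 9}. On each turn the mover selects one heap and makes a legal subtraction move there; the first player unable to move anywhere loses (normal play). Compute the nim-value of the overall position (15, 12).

Heap A, S = {1, 5, 6, 7}:
n :  0  1  2  3  4  5  6  7  8  9 10 11 12 13 14 15
G :  0  1  0  1  0  1  2  3  2  3  2  3  0  1  0  1
G_A(15) = 1.
Heap B, S = {3, 6, 9}:
G(0) = 0
G(1) = mex{} = 0
G(2) = mex{} = 0
G(3) = mex{0} = 1
G(4) = mex{0} = 1
G(5) = mex{0} = 1
G(6) = mex{1,0} = 2
G(7) = mex{1,0} = 2
G(8) = mex{1,0} = 2
G(9) = mex{2,1,0} = 3
G(10) = mex{2,1,0} = 3
G(11) = mex{2,1,0} = 3
G(12) = mex{3,2,1} = 0
G_B(12) = 0.
Combined Grundy value = 1 ⊕ 0 = 1.

1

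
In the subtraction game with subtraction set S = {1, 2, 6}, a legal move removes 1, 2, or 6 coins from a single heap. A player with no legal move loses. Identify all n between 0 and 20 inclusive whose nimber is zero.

0, 3, 7, 10, 14, 17

G(0) = 0
G(1) = mex{0} = 1
G(2) = mex{1,0} = 2
G(3) = mex{2,1} = 0
G(4) = mex{0,2} = 1
G(5) = mex{1,0} = 2
G(6) = mex{2,1,0} = 3
G(7) = mex{3,2,1} = 0
G(8) = mex{0,3,2} = 1
G(9) = mex{1,0,0} = 2
G(10) = mex{2,1,1} = 0
G(11) = mex{0,2,2} = 1
G(12) = mex{1,0,3} = 2
G(13) = mex{2,1,0} = 3
G(14) = mex{3,2,1} = 0
G(15) = mex{0,3,2} = 1
G(16) = mex{1,0,0} = 2
G(17) = mex{2,1,1} = 0
G(18) = mex{0,2,2} = 1
G(19) = mex{1,0,3} = 2
G(20) = mex{2,1,0} = 3
P-positions are exactly the n with G(n) = 0.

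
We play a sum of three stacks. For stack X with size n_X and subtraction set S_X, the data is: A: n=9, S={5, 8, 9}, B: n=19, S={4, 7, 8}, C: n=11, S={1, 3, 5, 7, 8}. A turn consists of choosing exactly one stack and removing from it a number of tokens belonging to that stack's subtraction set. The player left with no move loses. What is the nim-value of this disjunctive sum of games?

3

Stack A, S = {5, 8, 9}:
G(0) = 0
G(1) = mex{} = 0
G(2) = mex{} = 0
G(3) = mex{} = 0
G(4) = mex{} = 0
G(5) = mex{0} = 1
G(6) = mex{0} = 1
G(7) = mex{0} = 1
G(8) = mex{0,0} = 1
G(9) = mex{0,0,0} = 1
G_A(9) = 1.
Stack B, S = {4, 7, 8}:
n :  0  1  2  3  4  5  6  7  8  9 10 11 12 13 14 15 16 17 18 19
G :  0  0  0  0  1  1  1  1  2  2  2  2  0  0  0  0  1  1  1  1
G_B(19) = 1.
Stack C, S = {1, 3, 5, 7, 8}:
G(0) = 0
G(1) = mex{0} = 1
G(2) = mex{1} = 0
G(3) = mex{0,0} = 1
G(4) = mex{1,1} = 0
G(5) = mex{0,0,0} = 1
G(6) = mex{1,1,1} = 0
G(7) = mex{0,0,0,0} = 1
G(8) = mex{1,1,1,1,0} = 2
G(9) = mex{2,0,0,0,1} = 3
G(10) = mex{3,1,1,1,0} = 2
G(11) = mex{2,2,0,0,1} = 3
G_C(11) = 3.
Combined Grundy value = 1 ⊕ 1 ⊕ 3 = 3.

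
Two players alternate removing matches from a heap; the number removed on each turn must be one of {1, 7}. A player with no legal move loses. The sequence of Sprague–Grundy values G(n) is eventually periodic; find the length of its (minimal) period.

2

n :  0  1  2  3  4  5  6  7  8  9 10 11 12 13 14
G :  0  1  0  1  0  1  0  1  0  1  0  1  0  1  0
G(n+2) = G(n) holds for n = 0,…,6 (a full window of length max(S) = 7), so the sequence is purely periodic with period 2.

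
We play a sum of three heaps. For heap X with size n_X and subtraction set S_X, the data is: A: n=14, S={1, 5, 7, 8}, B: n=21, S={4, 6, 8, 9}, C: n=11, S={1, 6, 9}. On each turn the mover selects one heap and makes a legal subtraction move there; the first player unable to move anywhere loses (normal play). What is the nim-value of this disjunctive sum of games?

2

Heap A, S = {1, 5, 7, 8}:
G(0) = 0
G(1) = mex{0} = 1
G(2) = mex{1} = 0
G(3) = mex{0} = 1
G(4) = mex{1} = 0
G(5) = mex{0,0} = 1
G(6) = mex{1,1} = 0
G(7) = mex{0,0,0} = 1
G(8) = mex{1,1,1,0} = 2
G(9) = mex{2,0,0,1} = 3
G(10) = mex{3,1,1,0} = 2
G(11) = mex{2,0,0,1} = 3
G(12) = mex{3,1,1,0} = 2
G(13) = mex{2,2,0,1} = 3
G(14) = mex{3,3,1,0} = 2
G_A(14) = 2.
Heap B, S = {4, 6, 8, 9}:
G(0) = 0
G(1) = mex{} = 0
G(2) = mex{} = 0
G(3) = mex{} = 0
G(4) = mex{0} = 1
G(5) = mex{0} = 1
G(6) = mex{0,0} = 1
G(7) = mex{0,0} = 1
G(8) = mex{1,0,0} = 2
G(9) = mex{1,0,0,0} = 2
G(10) = mex{1,1,0,0} = 2
G(11) = mex{1,1,0,0} = 2
G(12) = mex{2,1,1,0} = 3
G(13) = mex{2,1,1,1} = 0
G(14) = mex{2,2,1,1} = 0
G(15) = mex{2,2,1,1} = 0
G(16) = mex{3,2,2,1} = 0
G(17) = mex{0,2,2,2} = 1
G(18) = mex{0,3,2,2} = 1
G(19) = mex{0,0,2,2} = 1
G(20) = mex{0,0,3,2} = 1
G(21) = mex{1,0,0,3} = 2
G_B(21) = 2.
Heap C, S = {1, 6, 9}:
n :  0  1  2  3  4  5  6  7  8  9 10 11
G :  0  1  0  1  0  1  2  0  1  2  3  2
G_C(11) = 2.
Combined Grundy value = 2 ⊕ 2 ⊕ 2 = 2.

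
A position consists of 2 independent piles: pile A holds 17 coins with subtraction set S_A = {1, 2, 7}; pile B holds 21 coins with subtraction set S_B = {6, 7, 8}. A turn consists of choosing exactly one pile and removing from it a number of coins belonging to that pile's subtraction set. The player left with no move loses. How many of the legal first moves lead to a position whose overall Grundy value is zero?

Pile A, S = {1, 2, 7}:
n :  0  1  2  3  4  5  6  7  8  9 10 11 12 13 14 15 16 17
G :  0  1  2  0  1  2  0  1  2  0  1  2  0  1  2  0  1  2
G_A(17) = 2.
Pile B, S = {6, 7, 8}:
n :  0  1  2  3  4  5  6  7  8  9 10 11 12 13 14 15 16 17 18 19 20 21
G :  0  0  0  0  0  0  1  1  1  1  1  1  2  2  0  0  0  0  0  0  1  1
G_B(21) = 1.
Combined Grundy value = 2 ⊕ 1 = 3.
A winning move leaves total XOR = 0, i.e. changes one component's Grundy value g to g ⊕ X where X is the current total.
Pile A: need g' = 2⊕3 = 1. Options: 17−1→G=1, 17−2→G=0, 17−7→G=1. Hits: 2.
Pile B: need g' = 1⊕3 = 2. Options: 21−6→G=0, 21−7→G=0, 21−8→G=2. Hits: 1.

3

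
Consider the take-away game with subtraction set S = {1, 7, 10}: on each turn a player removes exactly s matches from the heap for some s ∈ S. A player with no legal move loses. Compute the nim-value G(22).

1

n :  0  1  2  3  4  5  6  7  8  9 10 11 12 13 14 15 16 17 18 19 20 21 22
G :  0  1  0  1  0  1  0  1  0  1  2  3  2  3  2  3  2  0  1  0  1  0  1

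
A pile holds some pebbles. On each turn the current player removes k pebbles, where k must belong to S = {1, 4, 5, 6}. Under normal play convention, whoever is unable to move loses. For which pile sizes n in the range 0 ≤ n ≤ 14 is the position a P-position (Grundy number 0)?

0, 2, 9, 11

G(0) = 0
G(1) = mex{0} = 1
G(2) = mex{1} = 0
G(3) = mex{0} = 1
G(4) = mex{1,0} = 2
G(5) = mex{2,1,0} = 3
G(6) = mex{3,0,1,0} = 2
G(7) = mex{2,1,0,1} = 3
G(8) = mex{3,2,1,0} = 4
G(9) = mex{4,3,2,1} = 0
G(10) = mex{0,2,3,2} = 1
G(11) = mex{1,3,2,3} = 0
G(12) = mex{0,4,3,2} = 1
G(13) = mex{1,0,4,3} = 2
G(14) = mex{2,1,0,4} = 3
P-positions are exactly the n with G(n) = 0.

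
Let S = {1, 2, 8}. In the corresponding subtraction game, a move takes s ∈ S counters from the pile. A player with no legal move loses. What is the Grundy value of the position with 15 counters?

0

G(0) = 0
G(1) = mex{0} = 1
G(2) = mex{1,0} = 2
G(3) = mex{2,1} = 0
G(4) = mex{0,2} = 1
G(5) = mex{1,0} = 2
G(6) = mex{2,1} = 0
G(7) = mex{0,2} = 1
G(8) = mex{1,0,0} = 2
G(9) = mex{2,1,1} = 0
G(10) = mex{0,2,2} = 1
G(11) = mex{1,0,0} = 2
G(12) = mex{2,1,1} = 0
G(13) = mex{0,2,2} = 1
G(14) = mex{1,0,0} = 2
G(15) = mex{2,1,1} = 0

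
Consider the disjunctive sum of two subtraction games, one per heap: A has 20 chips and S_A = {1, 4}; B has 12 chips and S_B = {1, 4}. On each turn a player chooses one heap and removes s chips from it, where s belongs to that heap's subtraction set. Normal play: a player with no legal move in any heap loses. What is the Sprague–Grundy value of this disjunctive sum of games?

Heap A, S = {1, 4}:
n :  0  1  2  3  4  5  6  7  8  9 10 11 12 13 14 15 16 17 18 19 20
G :  0  1  0  1  2  0  1  0  1  2  0  1  0  1  2  0  1  0  1  2  0
G_A(20) = 0.
Heap B, S = {1, 4}:
G(0) = 0
G(1) = mex{0} = 1
G(2) = mex{1} = 0
G(3) = mex{0} = 1
G(4) = mex{1,0} = 2
G(5) = mex{2,1} = 0
G(6) = mex{0,0} = 1
G(7) = mex{1,1} = 0
G(8) = mex{0,2} = 1
G(9) = mex{1,0} = 2
G(10) = mex{2,1} = 0
G(11) = mex{0,0} = 1
G(12) = mex{1,1} = 0
G_B(12) = 0.
Combined Grundy value = 0 ⊕ 0 = 0.

0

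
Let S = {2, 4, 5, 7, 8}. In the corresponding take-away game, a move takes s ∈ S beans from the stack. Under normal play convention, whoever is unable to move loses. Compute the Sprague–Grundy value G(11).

n :  0  1  2  3  4  5  6  7  8  9 10 11
G :  0  0  1  1  2  2  3  3  4  4  0  0

0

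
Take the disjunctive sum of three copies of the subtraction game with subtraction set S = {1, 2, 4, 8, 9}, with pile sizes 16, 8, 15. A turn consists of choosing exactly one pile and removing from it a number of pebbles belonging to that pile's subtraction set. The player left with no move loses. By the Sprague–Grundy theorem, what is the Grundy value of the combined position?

0

All piles use S = {1, 2, 4, 8, 9}:
n :  0  1  2  3  4  5  6  7  8  9 10 11 12 13 14 15 16
G :  0  1  2  0  1  2  0  1  2  3  4  5  3  0  1  2  0
Pile A: G(16) = 0.
Pile B: G(8) = 2.
Pile C: G(15) = 2.
Combined Grundy value = 0 ⊕ 2 ⊕ 2 = 0.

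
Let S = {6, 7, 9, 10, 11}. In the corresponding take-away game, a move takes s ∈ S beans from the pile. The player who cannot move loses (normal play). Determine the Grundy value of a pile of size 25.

1

n :  0  1  2  3  4  5  6  7  8  9 10 11 12 13 14 15 16 17 18 19 20 21 22 23 24 25
G :  0  0  0  0  0  0  1  1  1  1  1  1  2  2  2  2  2  0  0  0  0  0  0  1  1  1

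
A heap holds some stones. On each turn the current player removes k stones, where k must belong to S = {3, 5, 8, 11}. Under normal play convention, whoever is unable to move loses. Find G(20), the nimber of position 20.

2

G(0) = 0
G(1) = mex{} = 0
G(2) = mex{} = 0
G(3) = mex{0} = 1
G(4) = mex{0} = 1
G(5) = mex{0,0} = 1
G(6) = mex{1,0} = 2
G(7) = mex{1,0} = 2
G(8) = mex{1,1,0} = 2
G(9) = mex{2,1,0} = 3
G(10) = mex{2,1,0} = 3
G(11) = mex{2,2,1,0} = 3
G(12) = mex{3,2,1,0} = 4
G(13) = mex{3,2,1,0} = 4
G(14) = mex{3,3,2,1} = 0
G(15) = mex{4,3,2,1} = 0
G(16) = mex{4,3,2,1} = 0
G(17) = mex{0,4,3,2} = 1
G(18) = mex{0,4,3,2} = 1
G(19) = mex{0,0,3,2} = 1
G(20) = mex{1,0,4,3} = 2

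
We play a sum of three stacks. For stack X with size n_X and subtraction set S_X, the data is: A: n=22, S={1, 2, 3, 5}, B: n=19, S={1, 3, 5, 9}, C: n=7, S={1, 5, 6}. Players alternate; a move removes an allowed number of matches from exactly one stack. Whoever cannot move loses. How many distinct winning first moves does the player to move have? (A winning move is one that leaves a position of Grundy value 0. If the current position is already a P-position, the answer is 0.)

0

Stack A, S = {1, 2, 3, 5}:
n :  0  1  2  3  4  5  6  7  8  9 10 11 12 13 14 15 16 17 18 19 20 21 22
G :  0  1  2  3  0  1  2  3  0  1  2  3  0  1  2  3  0  1  2  3  0  1  2
G_A(22) = 2.
Stack B, S = {1, 3, 5, 9}:
n :  0  1  2  3  4  5  6  7  8  9 10 11 12 13 14 15 16 17 18 19
G :  0  1  0  1  0  1  0  1  0  1  0  1  0  1  0  1  0  1  0  1
G_B(19) = 1.
Stack C, S = {1, 5, 6}:
n : 0 1 2 3 4 5 6 7
G : 0 1 0 1 0 1 2 3
G_C(7) = 3.
Combined Grundy value = 2 ⊕ 1 ⊕ 3 = 0.
A winning move leaves total XOR = 0, i.e. changes one component's Grundy value g to g ⊕ X where X is the current total.
Stack A: target g' = 2⊕0 = 2, but every legal move changes the Grundy value (mex property), so 0 moves.
Stack B: target g' = 1⊕0 = 1, but every legal move changes the Grundy value (mex property), so 0 moves.
Stack C: target g' = 3⊕0 = 3, but every legal move changes the Grundy value (mex property), so 0 moves.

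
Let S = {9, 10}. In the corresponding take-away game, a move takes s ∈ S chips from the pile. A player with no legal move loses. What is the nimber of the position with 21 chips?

0

G(0) = 0
G(1) = mex{} = 0
G(2) = mex{} = 0
G(3) = mex{} = 0
G(4) = mex{} = 0
G(5) = mex{} = 0
G(6) = mex{} = 0
G(7) = mex{} = 0
G(8) = mex{} = 0
G(9) = mex{0} = 1
G(10) = mex{0,0} = 1
G(11) = mex{0,0} = 1
G(12) = mex{0,0} = 1
G(13) = mex{0,0} = 1
G(14) = mex{0,0} = 1
G(15) = mex{0,0} = 1
G(16) = mex{0,0} = 1
G(17) = mex{0,0} = 1
G(18) = mex{1,0} = 2
G(19) = mex{1,1} = 0
G(20) = mex{1,1} = 0
G(21) = mex{1,1} = 0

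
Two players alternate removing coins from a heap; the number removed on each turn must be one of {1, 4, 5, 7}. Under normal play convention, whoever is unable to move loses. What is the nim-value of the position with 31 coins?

G(0) = 0
G(1) = mex{0} = 1
G(2) = mex{1} = 0
G(3) = mex{0} = 1
G(4) = mex{1,0} = 2
G(5) = mex{2,1,0} = 3
G(6) = mex{3,0,1} = 2
G(7) = mex{2,1,0,0} = 3
G(8) = mex{3,2,1,1} = 0
G(9) = mex{0,3,2,0} = 1
G(10) = mex{1,2,3,1} = 0
G(11) = mex{0,3,2,2} = 1
G(12) = mex{1,0,3,3} = 2
G(13) = mex{2,1,0,2} = 3
G(14) = mex{3,0,1,3} = 2
G(15) = mex{2,1,0,0} = 3
G(16) = mex{3,2,1,1} = 0
G(17) = mex{0,3,2,0} = 1
G(18) = mex{1,2,3,1} = 0
G(19) = mex{0,3,2,2} = 1
G(20) = mex{1,0,3,3} = 2
G(21) = mex{2,1,0,2} = 3
G(22) = mex{3,0,1,3} = 2
G(23) = mex{2,1,0,0} = 3
G(24) = mex{3,2,1,1} = 0
G(25) = mex{0,3,2,0} = 1
G(26) = mex{1,2,3,1} = 0
G(27) = mex{0,3,2,2} = 1
G(28) = mex{1,0,3,3} = 2
G(29) = mex{2,1,0,2} = 3
G(30) = mex{3,0,1,3} = 2
G(31) = mex{2,1,0,0} = 3

3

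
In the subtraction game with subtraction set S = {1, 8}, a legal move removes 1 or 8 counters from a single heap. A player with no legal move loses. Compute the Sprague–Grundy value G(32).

G(0) = 0
G(1) = mex{0} = 1
G(2) = mex{1} = 0
G(3) = mex{0} = 1
G(4) = mex{1} = 0
G(5) = mex{0} = 1
G(6) = mex{1} = 0
G(7) = mex{0} = 1
G(8) = mex{1,0} = 2
G(9) = mex{2,1} = 0
G(10) = mex{0,0} = 1
G(11) = mex{1,1} = 0
G(12) = mex{0,0} = 1
G(13) = mex{1,1} = 0
G(14) = mex{0,0} = 1
G(15) = mex{1,1} = 0
G(16) = mex{0,2} = 1
G(17) = mex{1,0} = 2
G(18) = mex{2,1} = 0
G(19) = mex{0,0} = 1
G(20) = mex{1,1} = 0
G(21) = mex{0,0} = 1
G(22) = mex{1,1} = 0
G(23) = mex{0,0} = 1
G(24) = mex{1,1} = 0
G(25) = mex{0,2} = 1
G(26) = mex{1,0} = 2
G(27) = mex{2,1} = 0
G(28) = mex{0,0} = 1
G(29) = mex{1,1} = 0
G(30) = mex{0,0} = 1
G(31) = mex{1,1} = 0
G(32) = mex{0,0} = 1

1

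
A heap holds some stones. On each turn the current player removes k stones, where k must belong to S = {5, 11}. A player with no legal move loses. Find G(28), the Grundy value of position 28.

2

n :  0  1  2  3  4  5  6  7  8  9 10 11 12 13 14 15 16 17 18 19 20 21 22 23 24 25 26 27 28
G :  0  0  0  0  0  1  1  1  1  1  0  2  2  2  2  1  0  0  0  0  0  1  1  1  1  1  0  2  2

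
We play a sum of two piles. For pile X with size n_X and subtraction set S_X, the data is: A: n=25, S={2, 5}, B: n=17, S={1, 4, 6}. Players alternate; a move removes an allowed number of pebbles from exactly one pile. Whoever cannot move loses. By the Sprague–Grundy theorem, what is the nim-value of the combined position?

0

Pile A, S = {2, 5}:
n :  0  1  2  3  4  5  6  7  8  9 10 11 12 13 14 15 16 17 18 19 20 21 22 23 24 25
G :  0  0  1  1  0  2  1  0  0  1  1  0  2  1  0  0  1  1  0  2  1  0  0  1  1  0
G_A(25) = 0.
Pile B, S = {1, 4, 6}:
G(0) = 0
G(1) = mex{0} = 1
G(2) = mex{1} = 0
G(3) = mex{0} = 1
G(4) = mex{1,0} = 2
G(5) = mex{2,1} = 0
G(6) = mex{0,0,0} = 1
G(7) = mex{1,1,1} = 0
G(8) = mex{0,2,0} = 1
G(9) = mex{1,0,1} = 2
G(10) = mex{2,1,2} = 0
G(11) = mex{0,0,0} = 1
G(12) = mex{1,1,1} = 0
G(13) = mex{0,2,0} = 1
G(14) = mex{1,0,1} = 2
G(15) = mex{2,1,2} = 0
G(16) = mex{0,0,0} = 1
G(17) = mex{1,1,1} = 0
G_B(17) = 0.
Combined Grundy value = 0 ⊕ 0 = 0.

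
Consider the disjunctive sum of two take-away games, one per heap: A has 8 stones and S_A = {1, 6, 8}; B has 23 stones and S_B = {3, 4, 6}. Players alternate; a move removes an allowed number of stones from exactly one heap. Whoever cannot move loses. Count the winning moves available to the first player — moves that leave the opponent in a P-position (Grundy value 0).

Heap A, S = {1, 6, 8}:
n : 0 1 2 3 4 5 6 7 8
G : 0 1 0 1 0 1 2 0 1
G_A(8) = 1.
Heap B, S = {3, 4, 6}:
n :  0  1  2  3  4  5  6  7  8  9 10 11 12 13 14 15 16 17 18 19 20 21 22 23
G :  0  0  0  1  1  1  2  2  2  0  0  0  1  1  1  2  2  2  0  0  0  1  1  1
G_B(23) = 1.
Combined Grundy value = 1 ⊕ 1 = 0.
A winning move leaves total XOR = 0, i.e. changes one component's Grundy value g to g ⊕ X where X is the current total.
Heap A: target g' = 1⊕0 = 1, but every legal move changes the Grundy value (mex property), so 0 moves.
Heap B: target g' = 1⊕0 = 1, but every legal move changes the Grundy value (mex property), so 0 moves.

0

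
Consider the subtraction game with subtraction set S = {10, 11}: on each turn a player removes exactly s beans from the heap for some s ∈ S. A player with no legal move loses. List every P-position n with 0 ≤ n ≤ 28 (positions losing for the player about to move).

0, 1, 2, 3, 4, 5, 6, 7, 8, 9, 21, 22, 23, 24, 25, 26, 27, 28

G(0) = 0
G(1) = mex{} = 0
G(2) = mex{} = 0
G(3) = mex{} = 0
G(4) = mex{} = 0
G(5) = mex{} = 0
G(6) = mex{} = 0
G(7) = mex{} = 0
G(8) = mex{} = 0
G(9) = mex{} = 0
G(10) = mex{0} = 1
G(11) = mex{0,0} = 1
G(12) = mex{0,0} = 1
G(13) = mex{0,0} = 1
G(14) = mex{0,0} = 1
G(15) = mex{0,0} = 1
G(16) = mex{0,0} = 1
G(17) = mex{0,0} = 1
G(18) = mex{0,0} = 1
G(19) = mex{0,0} = 1
G(20) = mex{1,0} = 2
G(21) = mex{1,1} = 0
G(22) = mex{1,1} = 0
G(23) = mex{1,1} = 0
G(24) = mex{1,1} = 0
G(25) = mex{1,1} = 0
G(26) = mex{1,1} = 0
G(27) = mex{1,1} = 0
G(28) = mex{1,1} = 0
P-positions are exactly the n with G(n) = 0.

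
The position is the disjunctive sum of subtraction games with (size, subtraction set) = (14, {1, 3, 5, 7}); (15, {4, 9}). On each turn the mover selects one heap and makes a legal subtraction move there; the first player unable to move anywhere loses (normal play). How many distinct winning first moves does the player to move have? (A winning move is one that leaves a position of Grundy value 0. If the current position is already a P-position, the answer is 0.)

0

Heap A, S = {1, 3, 5, 7}:
G(0) = 0
G(1) = mex{0} = 1
G(2) = mex{1} = 0
G(3) = mex{0,0} = 1
G(4) = mex{1,1} = 0
G(5) = mex{0,0,0} = 1
G(6) = mex{1,1,1} = 0
G(7) = mex{0,0,0,0} = 1
G(8) = mex{1,1,1,1} = 0
G(9) = mex{0,0,0,0} = 1
G(10) = mex{1,1,1,1} = 0
G(11) = mex{0,0,0,0} = 1
G(12) = mex{1,1,1,1} = 0
G(13) = mex{0,0,0,0} = 1
G(14) = mex{1,1,1,1} = 0
G_A(14) = 0.
Heap B, S = {4, 9}:
n :  0  1  2  3  4  5  6  7  8  9 10 11 12 13 14 15
G :  0  0  0  0  1  1  1  1  0  2  2  2  1  0  0  0
G_B(15) = 0.
Combined Grundy value = 0 ⊕ 0 = 0.
A winning move leaves total XOR = 0, i.e. changes one component's Grundy value g to g ⊕ X where X is the current total.
Heap A: target g' = 0⊕0 = 0, but every legal move changes the Grundy value (mex property), so 0 moves.
Heap B: target g' = 0⊕0 = 0, but every legal move changes the Grundy value (mex property), so 0 moves.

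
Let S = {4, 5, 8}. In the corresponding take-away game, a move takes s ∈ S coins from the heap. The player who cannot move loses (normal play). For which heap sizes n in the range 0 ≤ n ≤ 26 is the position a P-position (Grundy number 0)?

G(0) = 0
G(1) = mex{} = 0
G(2) = mex{} = 0
G(3) = mex{} = 0
G(4) = mex{0} = 1
G(5) = mex{0,0} = 1
G(6) = mex{0,0} = 1
G(7) = mex{0,0} = 1
G(8) = mex{1,0,0} = 2
G(9) = mex{1,1,0} = 2
G(10) = mex{1,1,0} = 2
G(11) = mex{1,1,0} = 2
G(12) = mex{2,1,1} = 0
G(13) = mex{2,2,1} = 0
G(14) = mex{2,2,1} = 0
G(15) = mex{2,2,1} = 0
G(16) = mex{0,2,2} = 1
G(17) = mex{0,0,2} = 1
G(18) = mex{0,0,2} = 1
G(19) = mex{0,0,2} = 1
G(20) = mex{1,0,0} = 2
G(21) = mex{1,1,0} = 2
G(22) = mex{1,1,0} = 2
G(23) = mex{1,1,0} = 2
G(24) = mex{2,1,1} = 0
G(25) = mex{2,2,1} = 0
G(26) = mex{2,2,1} = 0
P-positions are exactly the n with G(n) = 0.

0, 1, 2, 3, 12, 13, 14, 15, 24, 25, 26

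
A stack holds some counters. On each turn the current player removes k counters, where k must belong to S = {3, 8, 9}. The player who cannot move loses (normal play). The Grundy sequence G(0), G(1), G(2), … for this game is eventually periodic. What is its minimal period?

17

n :  0  1  2  3  4  5  6  7  8  9 10 11 12 13 14 15 16 17 18 19 20 21 22 23 24 25 26 27 28 29 30 31 32 33 34 35
G :  0  0  0  1  1  1  0  0  2  1  1  3  0  0  2  1  1  0  0  0  1  1  1  0  0  2  1  1  3  0  0  2  1  1  0  0
G(n+17) = G(n) holds for n = 0,…,8 (a full window of length max(S) = 9), so the sequence is purely periodic with period 17.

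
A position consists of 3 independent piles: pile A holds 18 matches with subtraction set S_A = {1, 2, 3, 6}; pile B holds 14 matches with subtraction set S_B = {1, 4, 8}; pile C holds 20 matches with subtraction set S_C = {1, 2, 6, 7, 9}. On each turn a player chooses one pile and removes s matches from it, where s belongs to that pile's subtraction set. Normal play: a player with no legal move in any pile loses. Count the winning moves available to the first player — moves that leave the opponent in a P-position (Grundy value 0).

4

Pile A, S = {1, 2, 3, 6}:
n :  0  1  2  3  4  5  6  7  8  9 10 11 12 13 14 15 16 17 18
G :  0  1  2  3  0  1  2  3  0  1  2  3  0  1  2  3  0  1  2
G_A(18) = 2.
Pile B, S = {1, 4, 8}:
n :  0  1  2  3  4  5  6  7  8  9 10 11 12 13 14
G :  0  1  0  1  2  0  1  0  1  2  3  2  0  1  0
G_B(14) = 0.
Pile C, S = {1, 2, 6, 7, 9}:
n :  0  1  2  3  4  5  6  7  8  9 10 11 12 13 14 15 16 17 18 19 20
G :  0  1  2  0  1  2  3  4  0  1  2  0  1  2  3  4  0  1  2  0  1
G_C(20) = 1.
Combined Grundy value = 2 ⊕ 0 ⊕ 1 = 3.
A winning move leaves total XOR = 0, i.e. changes one component's Grundy value g to g ⊕ X where X is the current total.
Pile A: need g' = 2⊕3 = 1. Options: 18−1→G=1, 18−2→G=0, 18−3→G=3, 18−6→G=0. Hits: 1.
Pile B: need g' = 0⊕3 = 3. Options: 14−1→G=1, 14−4→G=3, 14−8→G=1. Hits: 1.
Pile C: need g' = 1⊕3 = 2. Options: 20−1→G=0, 20−2→G=2, 20−6→G=3, 20−7→G=2, 20−9→G=0. Hits: 2.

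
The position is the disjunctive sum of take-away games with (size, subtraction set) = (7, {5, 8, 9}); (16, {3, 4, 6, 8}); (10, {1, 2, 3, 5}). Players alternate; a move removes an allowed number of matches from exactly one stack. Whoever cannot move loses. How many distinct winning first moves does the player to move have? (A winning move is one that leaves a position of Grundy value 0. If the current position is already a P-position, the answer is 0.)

2

Stack A, S = {5, 8, 9}:
n : 0 1 2 3 4 5 6 7
G : 0 0 0 0 0 1 1 1
G_A(7) = 1.
Stack B, S = {3, 4, 6, 8}:
n :  0  1  2  3  4  5  6  7  8  9 10 11 12 13 14 15 16
G :  0  0  0  1  1  1  2  2  2  3  3  0  0  0  1  1  1
G_B(16) = 1.
Stack C, S = {1, 2, 3, 5}:
n :  0  1  2  3  4  5  6  7  8  9 10
G :  0  1  2  3  0  1  2  3  0  1  2
G_C(10) = 2.
Combined Grundy value = 1 ⊕ 1 ⊕ 2 = 2.
A winning move leaves total XOR = 0, i.e. changes one component's Grundy value g to g ⊕ X where X is the current total.
Stack A: need g' = 1⊕2 = 3. Options: 7−5→G=0. Hits: 0.
Stack B: need g' = 1⊕2 = 3. Options: 16−3→G=0, 16−4→G=0, 16−6→G=3, 16−8→G=2. Hits: 1.
Stack C: need g' = 2⊕2 = 0. Options: 10−1→G=1, 10−2→G=0, 10−3→G=3, 10−5→G=1. Hits: 1.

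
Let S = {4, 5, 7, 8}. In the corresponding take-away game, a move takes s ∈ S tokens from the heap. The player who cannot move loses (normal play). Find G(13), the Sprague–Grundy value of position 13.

n :  0  1  2  3  4  5  6  7  8  9 10 11 12 13
G :  0  0  0  0  1  1  1  1  2  2  2  2  0  0

0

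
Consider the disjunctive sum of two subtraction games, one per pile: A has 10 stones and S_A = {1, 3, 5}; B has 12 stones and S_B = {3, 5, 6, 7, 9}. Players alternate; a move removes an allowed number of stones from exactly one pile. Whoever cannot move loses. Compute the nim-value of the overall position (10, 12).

0

Pile A, S = {1, 3, 5}:
n :  0  1  2  3  4  5  6  7  8  9 10
G :  0  1  0  1  0  1  0  1  0  1  0
G_A(10) = 0.
Pile B, S = {3, 5, 6, 7, 9}:
n :  0  1  2  3  4  5  6  7  8  9 10 11 12
G :  0  0  0  1  1  1  2  2  2  3  3  3  0
G_B(12) = 0.
Combined Grundy value = 0 ⊕ 0 = 0.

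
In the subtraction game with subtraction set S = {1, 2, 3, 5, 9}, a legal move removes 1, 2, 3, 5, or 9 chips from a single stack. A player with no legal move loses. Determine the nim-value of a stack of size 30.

G(0) = 0
G(1) = mex{0} = 1
G(2) = mex{1,0} = 2
G(3) = mex{2,1,0} = 3
G(4) = mex{3,2,1} = 0
G(5) = mex{0,3,2,0} = 1
G(6) = mex{1,0,3,1} = 2
G(7) = mex{2,1,0,2} = 3
G(8) = mex{3,2,1,3} = 0
G(9) = mex{0,3,2,0,0} = 1
G(10) = mex{1,0,3,1,1} = 2
G(11) = mex{2,1,0,2,2} = 3
G(12) = mex{3,2,1,3,3} = 0
G(13) = mex{0,3,2,0,0} = 1
G(14) = mex{1,0,3,1,1} = 2
G(15) = mex{2,1,0,2,2} = 3
G(16) = mex{3,2,1,3,3} = 0
G(17) = mex{0,3,2,0,0} = 1
G(18) = mex{1,0,3,1,1} = 2
G(19) = mex{2,1,0,2,2} = 3
G(20) = mex{3,2,1,3,3} = 0
G(21) = mex{0,3,2,0,0} = 1
G(22) = mex{1,0,3,1,1} = 2
G(23) = mex{2,1,0,2,2} = 3
G(24) = mex{3,2,1,3,3} = 0
G(25) = mex{0,3,2,0,0} = 1
G(26) = mex{1,0,3,1,1} = 2
G(27) = mex{2,1,0,2,2} = 3
G(28) = mex{3,2,1,3,3} = 0
G(29) = mex{0,3,2,0,0} = 1
G(30) = mex{1,0,3,1,1} = 2

2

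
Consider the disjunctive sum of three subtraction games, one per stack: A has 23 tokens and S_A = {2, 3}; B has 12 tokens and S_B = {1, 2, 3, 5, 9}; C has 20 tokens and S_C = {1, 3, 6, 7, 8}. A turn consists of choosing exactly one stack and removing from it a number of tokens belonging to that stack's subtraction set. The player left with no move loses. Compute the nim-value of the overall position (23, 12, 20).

Stack A, S = {2, 3}:
G(0) = 0
G(1) = mex{} = 0
G(2) = mex{0} = 1
G(3) = mex{0,0} = 1
G(4) = mex{1,0} = 2
G(5) = mex{1,1} = 0
G(6) = mex{2,1} = 0
G(7) = mex{0,2} = 1
G(8) = mex{0,0} = 1
G(9) = mex{1,0} = 2
G(10) = mex{1,1} = 0
G(11) = mex{2,1} = 0
G(12) = mex{0,2} = 1
G(13) = mex{0,0} = 1
G(14) = mex{1,0} = 2
G(15) = mex{1,1} = 0
G(16) = mex{2,1} = 0
G(17) = mex{0,2} = 1
G(18) = mex{0,0} = 1
G(19) = mex{1,0} = 2
G(20) = mex{1,1} = 0
G(21) = mex{2,1} = 0
G(22) = mex{0,2} = 1
G(23) = mex{0,0} = 1
G_A(23) = 1.
Stack B, S = {1, 2, 3, 5, 9}:
n :  0  1  2  3  4  5  6  7  8  9 10 11 12
G :  0  1  2  3  0  1  2  3  0  1  2  3  0
G_B(12) = 0.
Stack C, S = {1, 3, 6, 7, 8}:
n :  0  1  2  3  4  5  6  7  8  9 10 11 12 13 14 15 16 17 18 19 20
G :  0  1  0  1  0  1  2  3  2  3  2  3  4  0  1  0  1  0  1  2  3
G_C(20) = 3.
Combined Grundy value = 1 ⊕ 0 ⊕ 3 = 2.

2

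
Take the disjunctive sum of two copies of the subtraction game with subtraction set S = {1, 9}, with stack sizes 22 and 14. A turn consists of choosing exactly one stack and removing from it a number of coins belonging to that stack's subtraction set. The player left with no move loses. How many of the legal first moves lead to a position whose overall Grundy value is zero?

All stacks use S = {1, 9}:
n :  0  1  2  3  4  5  6  7  8  9 10 11 12 13 14 15 16 17 18 19 20 21 22
G :  0  1  0  1  0  1  0  1  0  1  0  1  0  1  0  1  0  1  0  1  0  1  0
Stack A: G(22) = 0.
Stack B: G(14) = 0.
Combined Grundy value = 0 ⊕ 0 = 0.
A winning move leaves total XOR = 0, i.e. changes one component's Grundy value g to g ⊕ X where X is the current total.
Stack A: target g' = 0⊕0 = 0, but every legal move changes the Grundy value (mex property), so 0 moves.
Stack B: target g' = 0⊕0 = 0, but every legal move changes the Grundy value (mex property), so 0 moves.

0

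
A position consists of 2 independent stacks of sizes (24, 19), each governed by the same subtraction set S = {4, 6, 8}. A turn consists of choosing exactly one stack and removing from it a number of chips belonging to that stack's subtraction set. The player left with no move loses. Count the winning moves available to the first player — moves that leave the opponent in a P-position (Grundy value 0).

All stacks use S = {4, 6, 8}:
G(0) = 0
G(1) = mex{} = 0
G(2) = mex{} = 0
G(3) = mex{} = 0
G(4) = mex{0} = 1
G(5) = mex{0} = 1
G(6) = mex{0,0} = 1
G(7) = mex{0,0} = 1
G(8) = mex{1,0,0} = 2
G(9) = mex{1,0,0} = 2
G(10) = mex{1,1,0} = 2
G(11) = mex{1,1,0} = 2
G(12) = mex{2,1,1} = 0
G(13) = mex{2,1,1} = 0
G(14) = mex{2,2,1} = 0
G(15) = mex{2,2,1} = 0
G(16) = mex{0,2,2} = 1
G(17) = mex{0,2,2} = 1
G(18) = mex{0,0,2} = 1
G(19) = mex{0,0,2} = 1
G(20) = mex{1,0,0} = 2
G(21) = mex{1,0,0} = 2
G(22) = mex{1,1,0} = 2
G(23) = mex{1,1,0} = 2
G(24) = mex{2,1,1} = 0
Stack A: G(24) = 0.
Stack B: G(19) = 1.
Combined Grundy value = 0 ⊕ 1 = 1.
A winning move leaves total XOR = 0, i.e. changes one component's Grundy value g to g ⊕ X where X is the current total.
Stack A: need g' = 0⊕1 = 1. Options: 24−4→G=2, 24−6→G=1, 24−8→G=1. Hits: 2.
Stack B: need g' = 1⊕1 = 0. Options: 19−4→G=0, 19−6→G=0, 19−8→G=2. Hits: 2.

4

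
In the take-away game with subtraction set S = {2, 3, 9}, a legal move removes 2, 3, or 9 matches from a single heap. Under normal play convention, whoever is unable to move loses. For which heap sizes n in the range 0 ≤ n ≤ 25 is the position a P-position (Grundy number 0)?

0, 1, 5, 6, 11, 12, 16, 17, 22, 23

G(0) = 0
G(1) = mex{} = 0
G(2) = mex{0} = 1
G(3) = mex{0,0} = 1
G(4) = mex{1,0} = 2
G(5) = mex{1,1} = 0
G(6) = mex{2,1} = 0
G(7) = mex{0,2} = 1
G(8) = mex{0,0} = 1
G(9) = mex{1,0,0} = 2
G(10) = mex{1,1,0} = 2
G(11) = mex{2,1,1} = 0
G(12) = mex{2,2,1} = 0
G(13) = mex{0,2,2} = 1
G(14) = mex{0,0,0} = 1
G(15) = mex{1,0,0} = 2
G(16) = mex{1,1,1} = 0
G(17) = mex{2,1,1} = 0
G(18) = mex{0,2,2} = 1
G(19) = mex{0,0,2} = 1
G(20) = mex{1,0,0} = 2
G(21) = mex{1,1,0} = 2
G(22) = mex{2,1,1} = 0
G(23) = mex{2,2,1} = 0
G(24) = mex{0,2,2} = 1
G(25) = mex{0,0,0} = 1
P-positions are exactly the n with G(n) = 0.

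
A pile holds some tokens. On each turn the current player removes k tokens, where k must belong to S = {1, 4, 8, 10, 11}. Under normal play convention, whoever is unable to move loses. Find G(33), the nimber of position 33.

0

G(0) = 0
G(1) = mex{0} = 1
G(2) = mex{1} = 0
G(3) = mex{0} = 1
G(4) = mex{1,0} = 2
G(5) = mex{2,1} = 0
G(6) = mex{0,0} = 1
G(7) = mex{1,1} = 0
G(8) = mex{0,2,0} = 1
G(9) = mex{1,0,1} = 2
G(10) = mex{2,1,0,0} = 3
G(11) = mex{3,0,1,1,0} = 2
G(12) = mex{2,1,2,0,1} = 3
G(13) = mex{3,2,0,1,0} = 4
G(14) = mex{4,3,1,2,1} = 0
G(15) = mex{0,2,0,0,2} = 1
G(16) = mex{1,3,1,1,0} = 2
G(17) = mex{2,4,2,0,1} = 3
G(18) = mex{3,0,3,1,0} = 2
G(19) = mex{2,1,2,2,1} = 0
G(20) = mex{0,2,3,3,2} = 1
G(21) = mex{1,3,4,2,3} = 0
G(22) = mex{0,2,0,3,2} = 1
G(23) = mex{1,0,1,4,3} = 2
G(24) = mex{2,1,2,0,4} = 3
G(25) = mex{3,0,3,1,0} = 2
G(26) = mex{2,1,2,2,1} = 0
G(27) = mex{0,2,0,3,2} = 1
G(28) = mex{1,3,1,2,3} = 0
G(29) = mex{0,2,0,0,2} = 1
G(30) = mex{1,0,1,1,0} = 2
G(31) = mex{2,1,2,0,1} = 3
G(32) = mex{3,0,3,1,0} = 2
G(33) = mex{2,1,2,2,1} = 0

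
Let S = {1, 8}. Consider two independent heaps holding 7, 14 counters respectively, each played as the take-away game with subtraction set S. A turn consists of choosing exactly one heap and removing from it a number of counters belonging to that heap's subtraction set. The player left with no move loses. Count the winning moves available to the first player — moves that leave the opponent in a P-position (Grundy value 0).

0

All heaps use S = {1, 8}:
G(0) = 0
G(1) = mex{0} = 1
G(2) = mex{1} = 0
G(3) = mex{0} = 1
G(4) = mex{1} = 0
G(5) = mex{0} = 1
G(6) = mex{1} = 0
G(7) = mex{0} = 1
G(8) = mex{1,0} = 2
G(9) = mex{2,1} = 0
G(10) = mex{0,0} = 1
G(11) = mex{1,1} = 0
G(12) = mex{0,0} = 1
G(13) = mex{1,1} = 0
G(14) = mex{0,0} = 1
Heap A: G(7) = 1.
Heap B: G(14) = 1.
Combined Grundy value = 1 ⊕ 1 = 0.
A winning move leaves total XOR = 0, i.e. changes one component's Grundy value g to g ⊕ X where X is the current total.
Heap A: target g' = 1⊕0 = 1, but every legal move changes the Grundy value (mex property), so 0 moves.
Heap B: target g' = 1⊕0 = 1, but every legal move changes the Grundy value (mex property), so 0 moves.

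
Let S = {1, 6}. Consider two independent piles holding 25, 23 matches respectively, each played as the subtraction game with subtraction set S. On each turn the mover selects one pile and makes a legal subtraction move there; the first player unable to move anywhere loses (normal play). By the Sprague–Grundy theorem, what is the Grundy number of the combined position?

0

All piles use S = {1, 6}:
G(0) = 0
G(1) = mex{0} = 1
G(2) = mex{1} = 0
G(3) = mex{0} = 1
G(4) = mex{1} = 0
G(5) = mex{0} = 1
G(6) = mex{1,0} = 2
G(7) = mex{2,1} = 0
G(8) = mex{0,0} = 1
G(9) = mex{1,1} = 0
G(10) = mex{0,0} = 1
G(11) = mex{1,1} = 0
G(12) = mex{0,2} = 1
G(13) = mex{1,0} = 2
G(14) = mex{2,1} = 0
G(15) = mex{0,0} = 1
G(16) = mex{1,1} = 0
G(17) = mex{0,0} = 1
G(18) = mex{1,1} = 0
G(19) = mex{0,2} = 1
G(20) = mex{1,0} = 2
G(21) = mex{2,1} = 0
G(22) = mex{0,0} = 1
G(23) = mex{1,1} = 0
G(24) = mex{0,0} = 1
G(25) = mex{1,1} = 0
Pile A: G(25) = 0.
Pile B: G(23) = 0.
Combined Grundy value = 0 ⊕ 0 = 0.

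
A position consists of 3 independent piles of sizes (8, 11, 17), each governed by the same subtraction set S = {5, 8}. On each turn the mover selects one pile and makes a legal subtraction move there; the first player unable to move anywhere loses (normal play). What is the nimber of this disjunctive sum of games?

3

All piles use S = {5, 8}:
G(0) = 0
G(1) = mex{} = 0
G(2) = mex{} = 0
G(3) = mex{} = 0
G(4) = mex{} = 0
G(5) = mex{0} = 1
G(6) = mex{0} = 1
G(7) = mex{0} = 1
G(8) = mex{0,0} = 1
G(9) = mex{0,0} = 1
G(10) = mex{1,0} = 2
G(11) = mex{1,0} = 2
G(12) = mex{1,0} = 2
G(13) = mex{1,1} = 0
G(14) = mex{1,1} = 0
G(15) = mex{2,1} = 0
G(16) = mex{2,1} = 0
G(17) = mex{2,1} = 0
Pile A: G(8) = 1.
Pile B: G(11) = 2.
Pile C: G(17) = 0.
Combined Grundy value = 1 ⊕ 2 ⊕ 0 = 3.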